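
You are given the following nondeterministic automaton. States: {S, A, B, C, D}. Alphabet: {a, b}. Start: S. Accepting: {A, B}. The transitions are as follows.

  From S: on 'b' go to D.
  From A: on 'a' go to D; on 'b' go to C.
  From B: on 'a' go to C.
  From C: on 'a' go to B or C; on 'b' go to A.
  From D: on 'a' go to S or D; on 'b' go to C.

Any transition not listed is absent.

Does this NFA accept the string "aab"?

No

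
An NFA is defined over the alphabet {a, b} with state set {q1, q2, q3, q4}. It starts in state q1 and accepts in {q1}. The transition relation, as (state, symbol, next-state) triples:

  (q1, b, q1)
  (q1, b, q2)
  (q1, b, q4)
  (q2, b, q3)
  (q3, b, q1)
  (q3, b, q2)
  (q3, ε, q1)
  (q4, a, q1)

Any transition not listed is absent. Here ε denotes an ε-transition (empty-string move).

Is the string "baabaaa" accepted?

No

Start in {q1}.
Read 'b': {q1} → {q1, q2, q4}.
Read 'a': {q1, q2, q4} → {q1}.
Read 'a': {q1} → ∅.
The set is empty and remains empty for the remaining 4 symbols.
The final set ∅ contains no accepting state.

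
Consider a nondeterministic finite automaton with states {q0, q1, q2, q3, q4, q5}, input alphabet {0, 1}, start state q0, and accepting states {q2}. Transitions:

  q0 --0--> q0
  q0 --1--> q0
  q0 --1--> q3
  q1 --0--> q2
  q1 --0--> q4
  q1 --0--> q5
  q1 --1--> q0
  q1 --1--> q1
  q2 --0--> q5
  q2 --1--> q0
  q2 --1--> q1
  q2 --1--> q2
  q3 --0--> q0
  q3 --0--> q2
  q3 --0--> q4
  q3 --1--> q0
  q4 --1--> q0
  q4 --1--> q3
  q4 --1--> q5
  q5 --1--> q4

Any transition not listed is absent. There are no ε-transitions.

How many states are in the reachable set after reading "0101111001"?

Start in {q0}.
Read '0': {q0} → {q0}.
Read '1': {q0} → {q0, q3}.
Read '0': {q0, q3} → {q0, q2, q4}.
Read '1': {q0, q2, q4} → {q0, q1, q2, q3, q5}.
Read '1': {q0, q1, q2, q3, q5} → {q0, q1, q2, q3, q4}.
Read '1': {q0, q1, q2, q3, q4} → {q0, q1, q2, q3, q5}.
Read '1': {q0, q1, q2, q3, q5} → {q0, q1, q2, q3, q4}.
Read '0': {q0, q1, q2, q3, q4} → {q0, q2, q4, q5}.
Read '0': {q0, q2, q4, q5} → {q0, q5}.
Read '1': {q0, q5} → {q0, q3, q4}.
That set has 3 states.

3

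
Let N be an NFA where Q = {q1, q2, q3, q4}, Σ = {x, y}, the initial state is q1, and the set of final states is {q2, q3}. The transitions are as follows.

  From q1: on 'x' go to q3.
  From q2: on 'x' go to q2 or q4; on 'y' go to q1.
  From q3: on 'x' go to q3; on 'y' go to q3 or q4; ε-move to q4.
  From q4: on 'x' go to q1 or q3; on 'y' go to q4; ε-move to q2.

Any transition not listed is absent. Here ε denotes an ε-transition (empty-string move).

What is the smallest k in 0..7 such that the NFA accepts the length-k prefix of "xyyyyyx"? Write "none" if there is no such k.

1

Start in {q1}.
Read 'x': q1→{q3}; union {q3}; ε-closure = {q2, q3, q4}.
None of the earlier sets intersect F, but {q2, q3, q4} does.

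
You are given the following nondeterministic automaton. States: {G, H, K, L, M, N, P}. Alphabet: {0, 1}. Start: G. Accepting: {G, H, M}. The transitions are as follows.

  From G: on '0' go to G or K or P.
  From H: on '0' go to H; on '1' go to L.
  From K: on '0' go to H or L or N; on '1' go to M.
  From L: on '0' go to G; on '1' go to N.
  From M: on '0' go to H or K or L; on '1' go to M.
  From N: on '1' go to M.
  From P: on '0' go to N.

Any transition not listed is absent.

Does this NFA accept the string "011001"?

Yes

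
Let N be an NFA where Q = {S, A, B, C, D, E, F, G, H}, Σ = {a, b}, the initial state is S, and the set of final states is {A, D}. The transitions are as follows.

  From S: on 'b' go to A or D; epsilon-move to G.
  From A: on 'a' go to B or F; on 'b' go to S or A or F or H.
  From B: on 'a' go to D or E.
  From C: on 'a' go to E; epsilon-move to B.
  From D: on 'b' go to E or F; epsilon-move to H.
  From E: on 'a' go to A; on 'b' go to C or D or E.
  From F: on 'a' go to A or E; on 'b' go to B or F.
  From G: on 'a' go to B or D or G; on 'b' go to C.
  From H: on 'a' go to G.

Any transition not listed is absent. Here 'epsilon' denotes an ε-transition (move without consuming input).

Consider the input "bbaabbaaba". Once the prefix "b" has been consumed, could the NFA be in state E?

No

Start: ε-closure({S}) = {S, G}.
Read 'b': S→{A, D}, G→{C}; union {A, C, D}; ε-closure = {A, B, C, D, H}.
State E is not in {A, B, C, D, H}.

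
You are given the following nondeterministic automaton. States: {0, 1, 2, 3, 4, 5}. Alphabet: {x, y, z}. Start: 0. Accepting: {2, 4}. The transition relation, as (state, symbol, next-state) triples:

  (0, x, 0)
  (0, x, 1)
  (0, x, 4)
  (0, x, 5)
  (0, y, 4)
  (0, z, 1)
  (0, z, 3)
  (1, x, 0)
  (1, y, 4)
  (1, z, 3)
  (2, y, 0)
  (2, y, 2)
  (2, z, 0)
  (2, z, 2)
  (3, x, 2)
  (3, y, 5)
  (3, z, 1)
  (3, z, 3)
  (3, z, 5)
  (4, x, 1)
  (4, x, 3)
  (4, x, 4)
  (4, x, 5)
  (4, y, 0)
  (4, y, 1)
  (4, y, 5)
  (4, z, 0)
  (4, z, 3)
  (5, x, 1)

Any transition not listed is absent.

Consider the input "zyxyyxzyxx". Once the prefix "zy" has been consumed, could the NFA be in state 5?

Start in {0}.
Read 'z': 0→{1, 3}; now {1, 3}.
Read 'y': 1→{4}, 3→{5}; now {4, 5}.
State 5 is in {4, 5}.

Yes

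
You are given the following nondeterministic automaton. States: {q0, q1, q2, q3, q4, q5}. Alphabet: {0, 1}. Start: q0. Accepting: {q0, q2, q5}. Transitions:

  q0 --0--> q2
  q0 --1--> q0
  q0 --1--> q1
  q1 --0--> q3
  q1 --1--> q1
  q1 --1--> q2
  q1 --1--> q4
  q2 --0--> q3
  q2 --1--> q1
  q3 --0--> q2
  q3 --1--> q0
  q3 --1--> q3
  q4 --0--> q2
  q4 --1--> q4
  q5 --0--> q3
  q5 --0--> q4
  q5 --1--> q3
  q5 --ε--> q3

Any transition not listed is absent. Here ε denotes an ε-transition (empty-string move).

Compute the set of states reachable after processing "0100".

Start in {q0}.
Read '0': q0→{q2}; now {q2}.
Read '1': q2→{q1}; now {q1}.
Read '0': q1→{q3}; now {q3}.
Read '0': q3→{q2}; now {q2}.

{q2}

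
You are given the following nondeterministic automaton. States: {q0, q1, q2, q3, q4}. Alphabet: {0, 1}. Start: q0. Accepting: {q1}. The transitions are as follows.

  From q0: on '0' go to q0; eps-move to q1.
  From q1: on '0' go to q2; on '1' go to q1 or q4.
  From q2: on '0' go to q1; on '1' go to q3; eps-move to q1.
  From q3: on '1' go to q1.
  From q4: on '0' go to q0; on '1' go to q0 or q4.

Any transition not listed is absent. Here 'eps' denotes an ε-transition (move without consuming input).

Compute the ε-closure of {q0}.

{q0, q1}

Begin with {q0}.
ε-move q0 → q1; add q1.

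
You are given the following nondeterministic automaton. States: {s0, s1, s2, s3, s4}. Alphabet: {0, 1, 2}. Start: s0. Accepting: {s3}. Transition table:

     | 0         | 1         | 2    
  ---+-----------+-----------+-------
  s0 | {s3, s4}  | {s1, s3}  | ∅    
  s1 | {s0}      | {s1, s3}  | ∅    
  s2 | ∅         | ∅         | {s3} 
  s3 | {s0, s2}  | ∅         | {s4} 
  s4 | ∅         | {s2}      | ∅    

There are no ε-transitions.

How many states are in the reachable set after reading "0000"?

2

Start in {s0}.
Read '0': s0→{s3, s4}; now {s3, s4}.
Read '0': s3→{s0, s2}, s4→∅; now {s0, s2}.
Read '0': s0→{s3, s4}, s2→∅; now {s3, s4}.
Read '0': s3→{s0, s2}, s4→∅; now {s0, s2}.
That set has 2 states.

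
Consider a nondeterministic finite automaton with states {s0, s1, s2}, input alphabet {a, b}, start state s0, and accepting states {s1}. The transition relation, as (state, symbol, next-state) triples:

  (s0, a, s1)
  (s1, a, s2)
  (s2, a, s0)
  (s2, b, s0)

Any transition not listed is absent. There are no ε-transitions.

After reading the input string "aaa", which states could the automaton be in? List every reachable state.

Start in {s0}.
Read 'a': s0→{s1}; now {s1}.
Read 'a': s1→{s2}; now {s2}.
Read 'a': s2→{s0}; now {s0}.

{s0}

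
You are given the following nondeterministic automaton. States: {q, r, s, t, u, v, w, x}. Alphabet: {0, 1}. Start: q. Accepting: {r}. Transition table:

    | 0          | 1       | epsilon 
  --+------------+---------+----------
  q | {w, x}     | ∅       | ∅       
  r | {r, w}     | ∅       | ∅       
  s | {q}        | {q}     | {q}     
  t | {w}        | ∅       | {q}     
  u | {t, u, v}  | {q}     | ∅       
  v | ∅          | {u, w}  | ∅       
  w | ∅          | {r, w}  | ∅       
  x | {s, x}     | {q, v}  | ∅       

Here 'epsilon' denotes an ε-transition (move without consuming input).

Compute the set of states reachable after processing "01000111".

Start in {q}.
Read '0': q→{w, x}; now {w, x}.
Read '1': w→{r, w}, x→{q, v}; now {q, r, v, w}.
Read '0': q→{w, x}, r→{r, w}, v→∅, w→∅; now {r, w, x}.
Read '0': r→{r, w}, w→∅, x→{s, x}; union {r, s, w, x}; ε-closure = {q, r, s, w, x}.
Read '0': q→{w, x}, r→{r, w}, s→{q}, w→∅, x→{s, x}; now {q, r, s, w, x}.
Read '1': q→∅, r→∅, s→{q}, w→{r, w}, x→{q, v}; now {q, r, v, w}.
Read '1': q→∅, r→∅, v→{u, w}, w→{r, w}; now {r, u, w}.
Read '1': r→∅, u→{q}, w→{r, w}; now {q, r, w}.

{q, r, w}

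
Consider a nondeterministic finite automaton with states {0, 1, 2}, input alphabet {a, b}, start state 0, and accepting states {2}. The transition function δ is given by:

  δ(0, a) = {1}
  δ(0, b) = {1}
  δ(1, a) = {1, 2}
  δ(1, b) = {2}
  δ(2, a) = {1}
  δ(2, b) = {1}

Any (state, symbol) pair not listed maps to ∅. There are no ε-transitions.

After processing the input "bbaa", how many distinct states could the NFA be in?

2

Start in {0}.
Read 'b': {0} → {1}.
Read 'b': {1} → {2}.
Read 'a': {2} → {1}.
Read 'a': {1} → {1, 2}.
That set has 2 states.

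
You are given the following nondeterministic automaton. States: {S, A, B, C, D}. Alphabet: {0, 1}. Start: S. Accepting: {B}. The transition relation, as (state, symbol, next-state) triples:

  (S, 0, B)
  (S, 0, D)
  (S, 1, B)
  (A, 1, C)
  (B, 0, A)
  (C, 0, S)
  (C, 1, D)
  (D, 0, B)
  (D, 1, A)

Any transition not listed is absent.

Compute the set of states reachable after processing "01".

Start in {S}.
Read '0': S→{B, D}; now {B, D}.
Read '1': B→∅, D→{A}; now {A}.

{A}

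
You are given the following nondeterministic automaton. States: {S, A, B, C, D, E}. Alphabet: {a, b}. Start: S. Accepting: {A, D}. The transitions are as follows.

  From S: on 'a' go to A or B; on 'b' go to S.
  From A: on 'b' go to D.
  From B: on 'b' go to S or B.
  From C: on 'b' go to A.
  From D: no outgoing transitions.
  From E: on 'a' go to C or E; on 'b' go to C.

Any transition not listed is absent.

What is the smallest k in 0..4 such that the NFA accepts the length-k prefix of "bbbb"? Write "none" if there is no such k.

Start in {S}.
Read 'b': {S} → {S}.
Read 'b': {S} → {S}.
Read 'b': {S} → {S}.
Read 'b': {S} → {S}.
No reachable set along the way intersects F.

none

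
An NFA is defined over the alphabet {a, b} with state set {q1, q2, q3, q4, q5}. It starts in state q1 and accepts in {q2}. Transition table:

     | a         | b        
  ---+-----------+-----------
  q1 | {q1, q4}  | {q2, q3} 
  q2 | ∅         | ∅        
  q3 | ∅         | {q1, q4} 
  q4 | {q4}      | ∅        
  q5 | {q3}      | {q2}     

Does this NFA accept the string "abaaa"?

Start in {q1}.
Read 'a': q1→{q1, q4}; now {q1, q4}.
Read 'b': q1→{q2, q3}, q4→∅; now {q2, q3}.
Read 'a': q2→∅, q3→∅; now ∅.
The set is empty and remains empty for the remaining 2 symbols.
The final set ∅ contains no accepting state.

No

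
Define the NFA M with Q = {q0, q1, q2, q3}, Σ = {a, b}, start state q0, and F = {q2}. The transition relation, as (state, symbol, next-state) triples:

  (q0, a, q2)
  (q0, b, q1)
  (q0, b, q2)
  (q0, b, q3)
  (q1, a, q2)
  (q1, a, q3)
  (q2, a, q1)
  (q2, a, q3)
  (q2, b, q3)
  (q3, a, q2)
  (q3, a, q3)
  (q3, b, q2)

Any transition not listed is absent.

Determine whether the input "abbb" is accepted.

Start in {q0}.
Read 'a': q0→{q2}; now {q2}.
Read 'b': q2→{q3}; now {q3}.
Read 'b': q3→{q2}; now {q2}.
Read 'b': q2→{q3}; now {q3}.
The final set {q3} contains no accepting state.

No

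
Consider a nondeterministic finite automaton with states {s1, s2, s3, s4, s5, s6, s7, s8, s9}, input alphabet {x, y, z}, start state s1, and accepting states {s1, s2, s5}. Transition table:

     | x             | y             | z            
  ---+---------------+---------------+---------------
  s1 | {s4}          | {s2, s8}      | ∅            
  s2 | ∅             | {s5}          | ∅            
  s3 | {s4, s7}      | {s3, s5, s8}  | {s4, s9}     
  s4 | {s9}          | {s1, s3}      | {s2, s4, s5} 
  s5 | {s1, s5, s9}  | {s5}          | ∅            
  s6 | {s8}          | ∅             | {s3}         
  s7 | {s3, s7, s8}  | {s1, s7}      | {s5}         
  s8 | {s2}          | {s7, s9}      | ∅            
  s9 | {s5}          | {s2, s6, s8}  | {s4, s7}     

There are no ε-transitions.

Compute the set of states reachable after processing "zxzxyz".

∅

Start in {s1}.
Read 'z': s1→∅; now ∅.
The set is empty and remains empty for the remaining 5 symbols.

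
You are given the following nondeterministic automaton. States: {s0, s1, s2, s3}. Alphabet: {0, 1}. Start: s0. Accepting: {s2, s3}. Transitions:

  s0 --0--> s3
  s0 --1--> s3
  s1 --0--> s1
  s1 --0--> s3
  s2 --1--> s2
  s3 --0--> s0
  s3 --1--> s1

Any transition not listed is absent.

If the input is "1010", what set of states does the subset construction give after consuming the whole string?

{s0}

Start in {s0}.
Read '1': {s0} → {s3}.
Read '0': {s3} → {s0}.
Read '1': {s0} → {s3}.
Read '0': {s3} → {s0}.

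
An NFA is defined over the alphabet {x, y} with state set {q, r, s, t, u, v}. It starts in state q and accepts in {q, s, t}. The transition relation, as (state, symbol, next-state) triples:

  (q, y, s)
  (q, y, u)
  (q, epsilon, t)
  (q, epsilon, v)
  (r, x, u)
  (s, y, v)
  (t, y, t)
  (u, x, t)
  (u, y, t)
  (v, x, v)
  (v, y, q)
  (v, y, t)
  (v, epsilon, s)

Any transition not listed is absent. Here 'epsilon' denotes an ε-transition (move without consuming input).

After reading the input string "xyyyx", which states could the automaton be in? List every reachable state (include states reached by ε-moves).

Start: ε-closure({q}) = {q, s, t, v}.
Read 'x': q→∅, s→∅, t→∅, v→{v}; union {v}; ε-closure = {s, v}.
Read 'y': s→{v}, v→{q, t}; union {q, t, v}; ε-closure = {q, s, t, v}.
Read 'y': q→{s, u}, s→{v}, t→{t}, v→{q, t}; now {q, s, t, u, v}.
Read 'y': q→{s, u}, s→{v}, t→{t}, u→{t}, v→{q, t}; now {q, s, t, u, v}.
Read 'x': q→∅, s→∅, t→∅, u→{t}, v→{v}; union {t, v}; ε-closure = {s, t, v}.

{s, t, v}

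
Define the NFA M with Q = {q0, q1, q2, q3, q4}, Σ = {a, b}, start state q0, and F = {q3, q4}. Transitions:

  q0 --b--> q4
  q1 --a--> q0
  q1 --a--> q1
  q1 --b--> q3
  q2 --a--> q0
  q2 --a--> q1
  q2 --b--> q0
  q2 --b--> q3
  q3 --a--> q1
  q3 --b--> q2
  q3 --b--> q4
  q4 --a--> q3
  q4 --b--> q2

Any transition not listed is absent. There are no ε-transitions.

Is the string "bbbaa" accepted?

Start in {q0}.
Read 'b': {q0} → {q4}.
Read 'b': {q4} → {q2}.
Read 'b': {q2} → {q0, q3}.
Read 'a': {q0, q3} → {q1}.
Read 'a': {q1} → {q0, q1}.
The final set {q0, q1} contains no accepting state.

No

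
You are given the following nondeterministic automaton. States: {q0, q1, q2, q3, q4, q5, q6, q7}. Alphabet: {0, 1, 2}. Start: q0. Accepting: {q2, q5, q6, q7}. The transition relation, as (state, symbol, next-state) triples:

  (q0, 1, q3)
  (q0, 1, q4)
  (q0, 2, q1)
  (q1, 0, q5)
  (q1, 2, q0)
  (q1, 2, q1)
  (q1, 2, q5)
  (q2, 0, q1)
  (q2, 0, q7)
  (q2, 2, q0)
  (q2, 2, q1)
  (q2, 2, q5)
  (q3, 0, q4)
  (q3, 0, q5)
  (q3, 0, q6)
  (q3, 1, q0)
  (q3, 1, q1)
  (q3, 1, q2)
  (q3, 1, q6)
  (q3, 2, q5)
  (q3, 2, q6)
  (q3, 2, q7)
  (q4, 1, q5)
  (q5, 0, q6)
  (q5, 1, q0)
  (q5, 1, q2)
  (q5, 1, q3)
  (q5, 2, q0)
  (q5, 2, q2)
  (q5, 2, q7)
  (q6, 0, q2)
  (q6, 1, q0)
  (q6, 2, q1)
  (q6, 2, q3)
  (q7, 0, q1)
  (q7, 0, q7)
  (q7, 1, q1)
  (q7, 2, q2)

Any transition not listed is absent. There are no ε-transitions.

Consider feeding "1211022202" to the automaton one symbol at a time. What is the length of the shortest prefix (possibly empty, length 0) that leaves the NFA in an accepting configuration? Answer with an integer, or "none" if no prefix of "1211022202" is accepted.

2

Start in {q0}.
Read '1': q0→{q3, q4}; now {q3, q4}.
Read '2': q3→{q5, q6, q7}, q4→∅; now {q5, q6, q7}.
None of the earlier sets intersect F, but {q5, q6, q7} does.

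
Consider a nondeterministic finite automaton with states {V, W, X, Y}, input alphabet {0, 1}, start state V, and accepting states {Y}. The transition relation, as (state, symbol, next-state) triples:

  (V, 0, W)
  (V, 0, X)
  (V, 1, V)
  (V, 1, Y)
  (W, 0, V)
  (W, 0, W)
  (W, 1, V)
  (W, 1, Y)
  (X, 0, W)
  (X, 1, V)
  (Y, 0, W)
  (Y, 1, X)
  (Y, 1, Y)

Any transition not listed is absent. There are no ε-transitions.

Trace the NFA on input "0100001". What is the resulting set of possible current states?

{V, Y}

Start in {V}.
Read '0': {V} → {W, X}.
Read '1': {W, X} → {V, Y}.
Read '0': {V, Y} → {W, X}.
Read '0': {W, X} → {V, W}.
Read '0': {V, W} → {V, W, X}.
Read '0': {V, W, X} → {V, W, X}.
Read '1': {V, W, X} → {V, Y}.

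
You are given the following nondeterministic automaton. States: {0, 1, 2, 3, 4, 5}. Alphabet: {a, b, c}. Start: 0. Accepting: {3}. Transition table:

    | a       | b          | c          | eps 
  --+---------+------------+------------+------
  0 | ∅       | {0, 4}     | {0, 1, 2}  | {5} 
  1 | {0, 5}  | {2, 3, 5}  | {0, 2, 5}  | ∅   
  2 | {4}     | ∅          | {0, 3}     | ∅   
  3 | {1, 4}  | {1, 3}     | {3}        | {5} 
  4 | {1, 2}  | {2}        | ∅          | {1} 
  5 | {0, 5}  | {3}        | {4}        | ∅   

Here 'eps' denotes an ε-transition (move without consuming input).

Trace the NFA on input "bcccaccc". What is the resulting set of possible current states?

{0, 1, 2, 3, 4, 5}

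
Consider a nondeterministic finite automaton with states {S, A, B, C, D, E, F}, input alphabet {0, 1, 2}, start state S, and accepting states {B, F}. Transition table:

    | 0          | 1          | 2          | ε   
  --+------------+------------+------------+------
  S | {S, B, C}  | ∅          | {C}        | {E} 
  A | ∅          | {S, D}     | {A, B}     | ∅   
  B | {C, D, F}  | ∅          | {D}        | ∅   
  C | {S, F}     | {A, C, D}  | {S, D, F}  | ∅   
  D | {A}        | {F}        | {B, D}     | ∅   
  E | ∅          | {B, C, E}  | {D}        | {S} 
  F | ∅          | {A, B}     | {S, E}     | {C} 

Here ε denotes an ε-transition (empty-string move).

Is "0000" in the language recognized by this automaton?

Start: ε-closure({S}) = {S, E}.
Read '0': S→{S, B, C}, E→∅; union {S, B, C}; ε-closure = {S, B, C, E}.
Read '0': S→{S, B, C}, B→{C, D, F}, C→{S, F}, E→∅; union {S, B, C, D, F}; ε-closure = {S, B, C, D, E, F}.
Read '0': S→{S, B, C}, B→{C, D, F}, C→{S, F}, D→{A}, E→∅, F→∅; union {S, A, B, C, D, F}; ε-closure = {S, A, B, C, D, E, F}.
Read '0': S→{S, B, C}, A→∅, B→{C, D, F}, C→{S, F}, D→{A}, E→∅, F→∅; union {S, A, B, C, D, F}; ε-closure = {S, A, B, C, D, E, F}.
The final set {S, A, B, C, D, E, F} contains the accepting states B, F.

Yes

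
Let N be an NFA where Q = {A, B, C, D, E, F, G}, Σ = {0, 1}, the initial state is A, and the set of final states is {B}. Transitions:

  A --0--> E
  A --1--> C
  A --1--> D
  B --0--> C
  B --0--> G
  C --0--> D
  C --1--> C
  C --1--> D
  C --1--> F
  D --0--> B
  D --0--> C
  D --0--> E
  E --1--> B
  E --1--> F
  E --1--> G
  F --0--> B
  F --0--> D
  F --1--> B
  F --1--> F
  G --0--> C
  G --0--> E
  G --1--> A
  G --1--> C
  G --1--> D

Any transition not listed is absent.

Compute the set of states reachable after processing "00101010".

∅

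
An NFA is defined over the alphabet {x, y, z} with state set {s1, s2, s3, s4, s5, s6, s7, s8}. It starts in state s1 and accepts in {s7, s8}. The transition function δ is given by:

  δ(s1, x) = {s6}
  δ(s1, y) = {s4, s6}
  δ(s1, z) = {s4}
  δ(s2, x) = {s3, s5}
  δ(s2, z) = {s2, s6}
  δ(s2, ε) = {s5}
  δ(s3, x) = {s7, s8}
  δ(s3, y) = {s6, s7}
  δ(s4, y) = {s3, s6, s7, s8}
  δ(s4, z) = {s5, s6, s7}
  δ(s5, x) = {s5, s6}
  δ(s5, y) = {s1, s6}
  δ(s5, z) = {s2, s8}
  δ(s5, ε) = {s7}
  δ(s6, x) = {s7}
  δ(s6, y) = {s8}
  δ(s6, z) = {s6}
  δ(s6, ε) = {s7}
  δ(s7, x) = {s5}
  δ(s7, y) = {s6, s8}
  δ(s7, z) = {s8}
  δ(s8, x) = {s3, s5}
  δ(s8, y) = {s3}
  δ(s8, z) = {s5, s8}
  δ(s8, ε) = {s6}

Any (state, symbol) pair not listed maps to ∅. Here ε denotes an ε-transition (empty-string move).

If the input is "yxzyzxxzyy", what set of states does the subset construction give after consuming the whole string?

{s3, s4, s6, s7, s8}

Start in {s1}.
Read 'y': s1→{s4, s6}; union {s4, s6}; ε-closure = {s4, s6, s7}.
Read 'x': s4→∅, s6→{s7}, s7→{s5}; now {s5, s7}.
Read 'z': s5→{s2, s8}, s7→{s8}; union {s2, s8}; ε-closure = {s2, s5, s6, s7, s8}.
Read 'y': s2→∅, s5→{s1, s6}, s6→{s8}, s7→{s6, s8}, s8→{s3}; union {s1, s3, s6, s8}; ε-closure = {s1, s3, s6, s7, s8}.
Read 'z': s1→{s4}, s3→∅, s6→{s6}, s7→{s8}, s8→{s5, s8}; union {s4, s5, s6, s8}; ε-closure = {s4, s5, s6, s7, s8}.
Read 'x': s4→∅, s5→{s5, s6}, s6→{s7}, s7→{s5}, s8→{s3, s5}; now {s3, s5, s6, s7}.
Read 'x': s3→{s7, s8}, s5→{s5, s6}, s6→{s7}, s7→{s5}; now {s5, s6, s7, s8}.
Read 'z': s5→{s2, s8}, s6→{s6}, s7→{s8}, s8→{s5, s8}; union {s2, s5, s6, s8}; ε-closure = {s2, s5, s6, s7, s8}.
Read 'y': s2→∅, s5→{s1, s6}, s6→{s8}, s7→{s6, s8}, s8→{s3}; union {s1, s3, s6, s8}; ε-closure = {s1, s3, s6, s7, s8}.
Read 'y': s1→{s4, s6}, s3→{s6, s7}, s6→{s8}, s7→{s6, s8}, s8→{s3}; now {s3, s4, s6, s7, s8}.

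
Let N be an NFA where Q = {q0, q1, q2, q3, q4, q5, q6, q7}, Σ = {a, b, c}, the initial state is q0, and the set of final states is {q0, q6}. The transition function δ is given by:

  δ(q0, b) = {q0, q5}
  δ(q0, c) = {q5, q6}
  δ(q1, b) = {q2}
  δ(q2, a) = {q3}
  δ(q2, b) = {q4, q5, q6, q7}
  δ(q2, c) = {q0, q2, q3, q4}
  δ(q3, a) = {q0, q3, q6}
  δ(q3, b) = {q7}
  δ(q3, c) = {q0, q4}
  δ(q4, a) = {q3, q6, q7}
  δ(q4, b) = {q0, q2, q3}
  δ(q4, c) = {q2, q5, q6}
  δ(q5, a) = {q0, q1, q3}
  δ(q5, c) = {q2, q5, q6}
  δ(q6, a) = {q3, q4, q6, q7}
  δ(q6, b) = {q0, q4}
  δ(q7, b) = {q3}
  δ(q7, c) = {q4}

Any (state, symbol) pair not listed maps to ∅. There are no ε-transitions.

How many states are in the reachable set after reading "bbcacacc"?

6

Start in {q0}.
Read 'b': {q0} → {q0, q5}.
Read 'b': {q0, q5} → {q0, q5}.
Read 'c': {q0, q5} → {q2, q5, q6}.
Read 'a': {q2, q5, q6} → {q0, q1, q3, q4, q6, q7}.
Read 'c': {q0, q1, q3, q4, q6, q7} → {q0, q2, q4, q5, q6}.
Read 'a': {q0, q2, q4, q5, q6} → {q0, q1, q3, q4, q6, q7}.
Read 'c': {q0, q1, q3, q4, q6, q7} → {q0, q2, q4, q5, q6}.
Read 'c': {q0, q2, q4, q5, q6} → {q0, q2, q3, q4, q5, q6}.
That set has 6 states.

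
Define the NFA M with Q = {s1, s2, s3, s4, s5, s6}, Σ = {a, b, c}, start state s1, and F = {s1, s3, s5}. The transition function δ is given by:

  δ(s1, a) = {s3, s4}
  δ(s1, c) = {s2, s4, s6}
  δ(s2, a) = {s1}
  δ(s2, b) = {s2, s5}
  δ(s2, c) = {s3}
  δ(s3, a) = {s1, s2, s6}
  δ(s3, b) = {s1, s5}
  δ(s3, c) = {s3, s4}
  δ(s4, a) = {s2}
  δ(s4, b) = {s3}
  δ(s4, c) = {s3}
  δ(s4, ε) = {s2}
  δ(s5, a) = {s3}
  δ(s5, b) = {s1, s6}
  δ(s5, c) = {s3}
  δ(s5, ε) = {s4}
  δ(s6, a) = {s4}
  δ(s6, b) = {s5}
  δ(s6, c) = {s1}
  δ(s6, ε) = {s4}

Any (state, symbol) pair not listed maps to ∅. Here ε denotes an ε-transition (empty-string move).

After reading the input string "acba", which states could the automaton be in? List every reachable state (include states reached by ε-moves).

Start in {s1}.
Read 'a': s1→{s3, s4}; union {s3, s4}; ε-closure = {s2, s3, s4}.
Read 'c': s2→{s3}, s3→{s3, s4}, s4→{s3}; union {s3, s4}; ε-closure = {s2, s3, s4}.
Read 'b': s2→{s2, s5}, s3→{s1, s5}, s4→{s3}; union {s1, s2, s3, s5}; ε-closure = {s1, s2, s3, s4, s5}.
Read 'a': s1→{s3, s4}, s2→{s1}, s3→{s1, s2, s6}, s4→{s2}, s5→{s3}; now {s1, s2, s3, s4, s6}.

{s1, s2, s3, s4, s6}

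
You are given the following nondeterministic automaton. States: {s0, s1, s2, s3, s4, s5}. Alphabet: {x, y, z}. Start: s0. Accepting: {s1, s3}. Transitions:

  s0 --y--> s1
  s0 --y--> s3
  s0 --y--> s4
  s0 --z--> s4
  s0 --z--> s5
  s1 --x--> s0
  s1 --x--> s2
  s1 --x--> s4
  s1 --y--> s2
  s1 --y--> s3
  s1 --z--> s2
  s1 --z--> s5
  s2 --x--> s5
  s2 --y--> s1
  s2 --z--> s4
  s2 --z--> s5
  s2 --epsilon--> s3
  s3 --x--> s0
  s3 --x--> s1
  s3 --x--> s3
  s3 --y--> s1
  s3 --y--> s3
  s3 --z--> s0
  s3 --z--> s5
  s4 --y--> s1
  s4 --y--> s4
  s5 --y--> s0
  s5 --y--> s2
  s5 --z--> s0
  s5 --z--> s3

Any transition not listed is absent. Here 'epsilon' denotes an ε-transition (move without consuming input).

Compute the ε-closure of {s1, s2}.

Begin with {s1, s2}.
ε-move s2 → s3; add s3.

{s1, s2, s3}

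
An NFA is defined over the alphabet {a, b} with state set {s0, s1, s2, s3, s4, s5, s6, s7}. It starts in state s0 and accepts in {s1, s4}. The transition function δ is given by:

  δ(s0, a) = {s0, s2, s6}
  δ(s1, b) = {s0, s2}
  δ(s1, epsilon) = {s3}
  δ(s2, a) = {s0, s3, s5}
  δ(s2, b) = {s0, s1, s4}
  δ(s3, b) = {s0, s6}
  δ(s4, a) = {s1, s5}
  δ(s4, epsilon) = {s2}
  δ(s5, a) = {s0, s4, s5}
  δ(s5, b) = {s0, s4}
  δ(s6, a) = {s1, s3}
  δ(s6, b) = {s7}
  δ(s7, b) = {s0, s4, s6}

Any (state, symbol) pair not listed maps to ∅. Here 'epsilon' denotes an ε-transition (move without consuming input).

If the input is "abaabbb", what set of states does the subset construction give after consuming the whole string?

{s0, s1, s2, s3, s4, s6, s7}

Start in {s0}.
Read 'a': {s0} → {s0, s2, s6}.
Read 'b': {s0, s2, s6} → {s0, s1, s2, s3, s4, s7}.
Read 'a': {s0, s1, s2, s3, s4, s7} → {s0, s1, s2, s3, s5, s6}.
Read 'a': {s0, s1, s2, s3, s5, s6} → {s0, s1, s2, s3, s4, s5, s6}.
Read 'b': {s0, s1, s2, s3, s4, s5, s6} → {s0, s1, s2, s3, s4, s6, s7}.
Read 'b': {s0, s1, s2, s3, s4, s6, s7} → {s0, s1, s2, s3, s4, s6, s7}.
Read 'b': {s0, s1, s2, s3, s4, s6, s7} → {s0, s1, s2, s3, s4, s6, s7}.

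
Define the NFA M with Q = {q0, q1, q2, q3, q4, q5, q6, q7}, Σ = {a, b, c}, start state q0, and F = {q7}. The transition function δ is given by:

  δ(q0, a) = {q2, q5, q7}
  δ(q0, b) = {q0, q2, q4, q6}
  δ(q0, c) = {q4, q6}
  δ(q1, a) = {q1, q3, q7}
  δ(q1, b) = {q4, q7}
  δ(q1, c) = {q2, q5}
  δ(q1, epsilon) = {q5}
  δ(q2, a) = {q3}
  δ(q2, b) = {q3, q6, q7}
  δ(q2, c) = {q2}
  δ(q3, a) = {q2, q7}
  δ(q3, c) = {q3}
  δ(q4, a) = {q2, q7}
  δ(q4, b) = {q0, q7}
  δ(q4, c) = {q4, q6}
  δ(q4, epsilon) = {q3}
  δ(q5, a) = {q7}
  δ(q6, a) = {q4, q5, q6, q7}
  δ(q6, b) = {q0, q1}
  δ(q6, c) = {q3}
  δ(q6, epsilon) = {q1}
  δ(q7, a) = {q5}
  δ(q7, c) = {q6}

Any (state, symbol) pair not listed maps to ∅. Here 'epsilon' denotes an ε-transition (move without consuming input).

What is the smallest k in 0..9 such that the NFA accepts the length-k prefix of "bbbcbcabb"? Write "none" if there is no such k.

Start in {q0}.
Read 'b': {q0} → {q0, q1, q2, q3, q4, q5, q6}.
Read 'b': {q0, q1, q2, q3, q4, q5, q6} → {q0, q1, q2, q3, q4, q5, q6, q7}.
None of the earlier sets intersect F, but {q0, q1, q2, q3, q4, q5, q6, q7} does.

2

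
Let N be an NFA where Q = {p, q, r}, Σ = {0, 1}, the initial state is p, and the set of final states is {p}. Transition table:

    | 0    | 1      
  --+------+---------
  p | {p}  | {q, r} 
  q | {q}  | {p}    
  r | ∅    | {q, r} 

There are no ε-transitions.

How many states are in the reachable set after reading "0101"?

1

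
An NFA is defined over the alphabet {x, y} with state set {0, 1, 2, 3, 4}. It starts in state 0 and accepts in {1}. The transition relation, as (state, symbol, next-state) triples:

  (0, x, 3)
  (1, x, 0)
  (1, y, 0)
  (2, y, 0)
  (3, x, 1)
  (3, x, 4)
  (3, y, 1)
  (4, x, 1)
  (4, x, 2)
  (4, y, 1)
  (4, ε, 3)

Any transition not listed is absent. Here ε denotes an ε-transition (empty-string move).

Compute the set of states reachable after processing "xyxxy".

Start in {0}.
Read 'x': 0→{3}; now {3}.
Read 'y': 3→{1}; now {1}.
Read 'x': 1→{0}; now {0}.
Read 'x': 0→{3}; now {3}.
Read 'y': 3→{1}; now {1}.

{1}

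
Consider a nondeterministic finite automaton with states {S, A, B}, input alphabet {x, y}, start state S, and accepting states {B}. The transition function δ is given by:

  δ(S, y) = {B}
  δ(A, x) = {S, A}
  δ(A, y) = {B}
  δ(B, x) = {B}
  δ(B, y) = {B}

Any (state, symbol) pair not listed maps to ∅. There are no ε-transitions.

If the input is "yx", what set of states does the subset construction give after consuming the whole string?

Start in {S}.
Read 'y': S→{B}; now {B}.
Read 'x': B→{B}; now {B}.

{B}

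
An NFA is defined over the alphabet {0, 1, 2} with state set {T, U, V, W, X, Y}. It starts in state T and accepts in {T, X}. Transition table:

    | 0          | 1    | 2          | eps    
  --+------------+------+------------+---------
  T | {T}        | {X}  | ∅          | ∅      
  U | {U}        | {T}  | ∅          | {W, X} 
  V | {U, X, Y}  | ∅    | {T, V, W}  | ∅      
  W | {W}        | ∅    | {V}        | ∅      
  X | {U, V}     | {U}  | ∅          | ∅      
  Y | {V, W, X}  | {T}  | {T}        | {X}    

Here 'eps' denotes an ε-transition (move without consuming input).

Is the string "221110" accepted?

No

Start in {T}.
Read '2': {T} → ∅.
The set is empty and remains empty for the remaining 5 symbols.
The final set ∅ contains no accepting state.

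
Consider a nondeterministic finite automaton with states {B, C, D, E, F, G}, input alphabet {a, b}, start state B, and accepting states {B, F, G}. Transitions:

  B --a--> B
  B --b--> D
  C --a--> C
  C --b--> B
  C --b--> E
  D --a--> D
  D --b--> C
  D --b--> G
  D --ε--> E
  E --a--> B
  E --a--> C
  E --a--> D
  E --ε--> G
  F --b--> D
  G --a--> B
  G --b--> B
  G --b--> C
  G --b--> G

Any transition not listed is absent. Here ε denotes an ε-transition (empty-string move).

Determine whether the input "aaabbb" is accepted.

Yes

Start in {B}.
Read 'a': {B} → {B}.
Read 'a': {B} → {B}.
Read 'a': {B} → {B}.
Read 'b': {B} → {D, E, G}.
Read 'b': {D, E, G} → {B, C, G}.
Read 'b': {B, C, G} → {B, C, D, E, G}.
The final set {B, C, D, E, G} contains the accepting states B, G.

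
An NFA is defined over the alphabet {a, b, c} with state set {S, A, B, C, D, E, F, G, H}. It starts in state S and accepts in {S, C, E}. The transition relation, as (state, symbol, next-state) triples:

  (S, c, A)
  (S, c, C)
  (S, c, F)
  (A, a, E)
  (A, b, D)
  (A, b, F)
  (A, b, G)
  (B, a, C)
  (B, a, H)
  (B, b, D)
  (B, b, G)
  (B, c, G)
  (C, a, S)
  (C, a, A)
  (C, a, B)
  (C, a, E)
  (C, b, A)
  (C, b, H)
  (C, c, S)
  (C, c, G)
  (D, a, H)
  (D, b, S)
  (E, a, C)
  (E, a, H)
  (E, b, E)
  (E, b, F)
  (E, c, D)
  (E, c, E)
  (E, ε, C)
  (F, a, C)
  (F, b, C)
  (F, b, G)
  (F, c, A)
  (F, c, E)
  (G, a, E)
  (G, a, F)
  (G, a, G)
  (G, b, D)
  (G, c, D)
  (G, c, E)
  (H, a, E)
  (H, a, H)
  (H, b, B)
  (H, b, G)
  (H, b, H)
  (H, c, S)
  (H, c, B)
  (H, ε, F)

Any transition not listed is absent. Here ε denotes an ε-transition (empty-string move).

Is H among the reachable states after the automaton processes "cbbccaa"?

Yes

Start in {S}.
Read 'c': {S} → {A, C, F}.
Read 'b': {A, C, F} → {A, C, D, F, G, H}.
Read 'b': {A, C, D, F, G, H} → {S, A, B, C, D, F, G, H}.
Read 'c': {S, A, B, C, D, F, G, H} → {S, A, B, C, D, E, F, G}.
Read 'c': {S, A, B, C, D, E, F, G} → {S, A, C, D, E, F, G}.
Read 'a': {S, A, C, D, E, F, G} → {S, A, B, C, E, F, G, H}.
Read 'a': {S, A, B, C, E, F, G, H} → {S, A, B, C, E, F, G, H}.
State H is in {S, A, B, C, E, F, G, H}.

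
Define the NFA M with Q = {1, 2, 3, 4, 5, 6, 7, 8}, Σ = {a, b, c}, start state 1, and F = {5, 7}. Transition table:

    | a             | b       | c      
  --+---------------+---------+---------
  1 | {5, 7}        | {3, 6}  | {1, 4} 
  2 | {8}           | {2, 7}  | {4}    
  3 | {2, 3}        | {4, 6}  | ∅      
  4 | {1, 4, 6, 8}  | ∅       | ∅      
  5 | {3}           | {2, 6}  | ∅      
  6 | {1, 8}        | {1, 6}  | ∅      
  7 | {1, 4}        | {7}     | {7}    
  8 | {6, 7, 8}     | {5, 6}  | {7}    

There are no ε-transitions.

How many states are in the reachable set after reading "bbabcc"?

3

Start in {1}.
Read 'b': 1→{3, 6}; now {3, 6}.
Read 'b': 3→{4, 6}, 6→{1, 6}; now {1, 4, 6}.
Read 'a': 1→{5, 7}, 4→{1, 4, 6, 8}, 6→{1, 8}; now {1, 4, 5, 6, 7, 8}.
Read 'b': 1→{3, 6}, 4→∅, 5→{2, 6}, 6→{1, 6}, 7→{7}, 8→{5, 6}; now {1, 2, 3, 5, 6, 7}.
Read 'c': 1→{1, 4}, 2→{4}, 3→∅, 5→∅, 6→∅, 7→{7}; now {1, 4, 7}.
Read 'c': 1→{1, 4}, 4→∅, 7→{7}; now {1, 4, 7}.
That set has 3 states.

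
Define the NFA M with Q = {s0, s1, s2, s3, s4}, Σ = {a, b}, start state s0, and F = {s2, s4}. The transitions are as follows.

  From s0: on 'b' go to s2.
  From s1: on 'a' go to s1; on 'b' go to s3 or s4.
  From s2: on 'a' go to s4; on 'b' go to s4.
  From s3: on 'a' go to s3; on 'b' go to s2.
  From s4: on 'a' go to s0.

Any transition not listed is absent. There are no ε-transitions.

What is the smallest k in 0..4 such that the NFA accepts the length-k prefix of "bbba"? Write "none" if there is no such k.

1

Start in {s0}.
Read 'b': s0→{s2}; now {s2}.
None of the earlier sets intersect F, but {s2} does.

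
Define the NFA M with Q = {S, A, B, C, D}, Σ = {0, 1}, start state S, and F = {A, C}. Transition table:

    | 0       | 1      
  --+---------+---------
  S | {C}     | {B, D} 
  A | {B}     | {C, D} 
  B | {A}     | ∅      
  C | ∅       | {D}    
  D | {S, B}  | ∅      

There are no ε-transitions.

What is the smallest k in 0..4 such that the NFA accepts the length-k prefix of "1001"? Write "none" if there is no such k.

2

Start in {S}.
Read '1': {S} → {B, D}.
Read '0': {B, D} → {S, A, B}.
None of the earlier sets intersect F, but {S, A, B} does.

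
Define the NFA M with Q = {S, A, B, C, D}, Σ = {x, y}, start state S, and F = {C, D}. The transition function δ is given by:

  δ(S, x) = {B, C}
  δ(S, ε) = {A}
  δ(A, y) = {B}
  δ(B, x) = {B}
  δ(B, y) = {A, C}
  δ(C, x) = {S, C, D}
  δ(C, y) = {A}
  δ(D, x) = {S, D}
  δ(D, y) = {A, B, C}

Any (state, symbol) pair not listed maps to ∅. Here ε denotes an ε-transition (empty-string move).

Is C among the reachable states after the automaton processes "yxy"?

Yes

Start: ε-closure({S}) = {S, A}.
Read 'y': {S, A} → {B}.
Read 'x': {B} → {B}.
Read 'y': {B} → {A, C}.
State C is in {A, C}.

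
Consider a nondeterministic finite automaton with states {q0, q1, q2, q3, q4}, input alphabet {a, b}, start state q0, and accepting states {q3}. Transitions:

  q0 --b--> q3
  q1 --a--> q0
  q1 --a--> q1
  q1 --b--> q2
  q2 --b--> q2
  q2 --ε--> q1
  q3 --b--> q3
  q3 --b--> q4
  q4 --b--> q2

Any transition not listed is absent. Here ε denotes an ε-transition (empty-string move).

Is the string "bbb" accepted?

Start in {q0}.
Read 'b': q0→{q3}; now {q3}.
Read 'b': q3→{q3, q4}; now {q3, q4}.
Read 'b': q3→{q3, q4}, q4→{q2}; union {q2, q3, q4}; ε-closure = {q1, q2, q3, q4}.
The final set {q1, q2, q3, q4} contains the accepting state q3.

Yes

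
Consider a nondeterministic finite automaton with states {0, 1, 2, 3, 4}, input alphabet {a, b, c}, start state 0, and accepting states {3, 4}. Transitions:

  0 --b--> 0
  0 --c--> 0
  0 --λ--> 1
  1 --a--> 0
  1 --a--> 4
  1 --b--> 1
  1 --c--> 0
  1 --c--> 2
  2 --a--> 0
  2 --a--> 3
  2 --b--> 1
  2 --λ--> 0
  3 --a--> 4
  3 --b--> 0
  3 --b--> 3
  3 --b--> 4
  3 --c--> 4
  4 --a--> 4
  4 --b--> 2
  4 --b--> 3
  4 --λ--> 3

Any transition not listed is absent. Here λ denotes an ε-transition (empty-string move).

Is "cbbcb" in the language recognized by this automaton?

No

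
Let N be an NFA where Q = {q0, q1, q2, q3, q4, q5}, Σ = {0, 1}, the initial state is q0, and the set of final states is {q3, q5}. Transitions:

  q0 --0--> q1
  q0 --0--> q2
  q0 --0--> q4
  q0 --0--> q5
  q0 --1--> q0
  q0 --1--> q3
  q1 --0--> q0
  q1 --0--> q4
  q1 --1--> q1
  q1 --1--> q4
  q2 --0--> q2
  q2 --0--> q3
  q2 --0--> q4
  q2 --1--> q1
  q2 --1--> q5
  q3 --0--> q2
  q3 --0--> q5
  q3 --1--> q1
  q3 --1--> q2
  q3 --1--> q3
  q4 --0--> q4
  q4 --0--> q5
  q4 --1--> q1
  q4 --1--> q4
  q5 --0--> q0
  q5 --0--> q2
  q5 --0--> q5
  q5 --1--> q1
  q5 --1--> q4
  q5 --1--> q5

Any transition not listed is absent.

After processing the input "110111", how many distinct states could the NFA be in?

6

Start in {q0}.
Read '1': {q0} → {q0, q3}.
Read '1': {q0, q3} → {q0, q1, q2, q3}.
Read '0': {q0, q1, q2, q3} → {q0, q1, q2, q3, q4, q5}.
Read '1': {q0, q1, q2, q3, q4, q5} → {q0, q1, q2, q3, q4, q5}.
Read '1': {q0, q1, q2, q3, q4, q5} → {q0, q1, q2, q3, q4, q5}.
Read '1': {q0, q1, q2, q3, q4, q5} → {q0, q1, q2, q3, q4, q5}.
That set has 6 states.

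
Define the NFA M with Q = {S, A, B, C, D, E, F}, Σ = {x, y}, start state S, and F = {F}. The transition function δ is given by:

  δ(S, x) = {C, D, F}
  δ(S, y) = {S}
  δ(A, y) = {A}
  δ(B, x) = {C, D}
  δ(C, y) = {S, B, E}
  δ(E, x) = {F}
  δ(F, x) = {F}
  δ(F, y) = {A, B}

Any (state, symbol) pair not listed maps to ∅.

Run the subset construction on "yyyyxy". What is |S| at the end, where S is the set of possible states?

4

Start in {S}.
Read 'y': S→{S}; now {S}.
Read 'y': S→{S}; now {S}.
Read 'y': S→{S}; now {S}.
Read 'y': S→{S}; now {S}.
Read 'x': S→{C, D, F}; now {C, D, F}.
Read 'y': C→{S, B, E}, D→∅, F→{A, B}; now {S, A, B, E}.
That set has 4 states.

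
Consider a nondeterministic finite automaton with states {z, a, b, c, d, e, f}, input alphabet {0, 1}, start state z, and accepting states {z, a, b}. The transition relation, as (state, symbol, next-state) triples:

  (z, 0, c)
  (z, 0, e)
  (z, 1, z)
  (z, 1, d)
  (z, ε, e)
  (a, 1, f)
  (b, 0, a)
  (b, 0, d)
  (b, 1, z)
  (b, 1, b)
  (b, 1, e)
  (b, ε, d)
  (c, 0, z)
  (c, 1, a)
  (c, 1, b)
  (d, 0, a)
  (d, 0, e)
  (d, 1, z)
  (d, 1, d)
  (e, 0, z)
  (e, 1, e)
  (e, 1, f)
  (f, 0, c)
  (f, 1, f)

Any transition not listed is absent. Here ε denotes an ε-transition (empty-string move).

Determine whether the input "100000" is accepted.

Yes

Start: ε-closure({z}) = {z, e}.
Read '1': {z, e} → {z, d, e, f}.
Read '0': {z, d, e, f} → {z, a, c, e}.
Read '0': {z, a, c, e} → {z, c, e}.
Read '0': {z, c, e} → {z, c, e}.
Read '0': {z, c, e} → {z, c, e}.
Read '0': {z, c, e} → {z, c, e}.
The final set {z, c, e} contains the accepting state z.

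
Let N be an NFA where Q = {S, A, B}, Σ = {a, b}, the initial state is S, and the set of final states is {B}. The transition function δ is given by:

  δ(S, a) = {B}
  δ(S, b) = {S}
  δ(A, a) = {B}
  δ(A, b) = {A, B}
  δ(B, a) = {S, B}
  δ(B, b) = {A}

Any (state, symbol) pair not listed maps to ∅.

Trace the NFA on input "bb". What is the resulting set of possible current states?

{S}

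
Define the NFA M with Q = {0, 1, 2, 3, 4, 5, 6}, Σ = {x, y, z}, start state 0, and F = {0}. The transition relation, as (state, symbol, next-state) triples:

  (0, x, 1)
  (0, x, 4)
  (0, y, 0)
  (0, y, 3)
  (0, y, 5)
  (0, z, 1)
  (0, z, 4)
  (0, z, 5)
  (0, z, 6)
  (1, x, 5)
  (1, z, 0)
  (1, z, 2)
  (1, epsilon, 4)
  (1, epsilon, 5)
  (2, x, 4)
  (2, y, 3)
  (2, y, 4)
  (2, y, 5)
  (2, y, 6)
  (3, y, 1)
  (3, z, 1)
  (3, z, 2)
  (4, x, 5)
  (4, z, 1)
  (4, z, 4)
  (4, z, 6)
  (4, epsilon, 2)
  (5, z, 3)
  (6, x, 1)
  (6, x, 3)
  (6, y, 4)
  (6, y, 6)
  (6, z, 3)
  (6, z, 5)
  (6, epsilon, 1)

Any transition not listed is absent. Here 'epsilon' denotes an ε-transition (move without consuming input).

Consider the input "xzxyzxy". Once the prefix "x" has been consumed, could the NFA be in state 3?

No

Start in {0}.
Read 'x': {0} → {1, 2, 4, 5}.
State 3 is not in {1, 2, 4, 5}.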